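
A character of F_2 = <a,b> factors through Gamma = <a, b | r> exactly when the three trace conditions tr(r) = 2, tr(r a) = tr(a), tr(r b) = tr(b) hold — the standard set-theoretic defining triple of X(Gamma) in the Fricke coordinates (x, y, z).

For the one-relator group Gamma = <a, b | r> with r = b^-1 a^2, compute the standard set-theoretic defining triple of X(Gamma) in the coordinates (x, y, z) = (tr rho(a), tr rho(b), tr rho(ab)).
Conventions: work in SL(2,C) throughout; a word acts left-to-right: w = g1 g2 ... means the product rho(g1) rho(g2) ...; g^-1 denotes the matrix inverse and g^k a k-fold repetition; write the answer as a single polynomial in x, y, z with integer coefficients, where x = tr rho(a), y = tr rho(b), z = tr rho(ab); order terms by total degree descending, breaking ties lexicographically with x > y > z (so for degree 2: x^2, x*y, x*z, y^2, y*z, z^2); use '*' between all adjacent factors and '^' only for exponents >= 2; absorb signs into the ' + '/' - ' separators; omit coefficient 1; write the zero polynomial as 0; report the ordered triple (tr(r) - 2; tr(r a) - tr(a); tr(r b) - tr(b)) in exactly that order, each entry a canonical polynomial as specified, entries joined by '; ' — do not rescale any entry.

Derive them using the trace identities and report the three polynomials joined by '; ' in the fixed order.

and trace(a^2) = trace(a)*trace(a) - trace(1) = x^2 - 2
and trace(a^2 b) = trace(a)*trace(b a) - trace(b) = x*z - y
trace(b^-1 a^2) = trace(a^2)*trace(b) - trace(a^2 b) = x^2*y - x*z - y
trace(a^3) = trace(a)*trace(a^2) - trace(a)   [square of a] = x^3 - 3*x
and trace(a^3 b) = trace(a)*trace(b a^2) - trace(b a)   [square of a] = x^2*z - x*y - z
and trace(b^-1 a^3) = trace(a^3)*trace(b) - trace(a^3 b)   [inverse elimination on b] = x^3*y - x^2*z - 2*x*y + z
assemble the triple (trace(r) - 2; trace(r a) - x; trace(r b) - y)

x^2*y - x*z - y - 2; x^3*y - x^2*z - 2*x*y - x + z; x^2 - y - 2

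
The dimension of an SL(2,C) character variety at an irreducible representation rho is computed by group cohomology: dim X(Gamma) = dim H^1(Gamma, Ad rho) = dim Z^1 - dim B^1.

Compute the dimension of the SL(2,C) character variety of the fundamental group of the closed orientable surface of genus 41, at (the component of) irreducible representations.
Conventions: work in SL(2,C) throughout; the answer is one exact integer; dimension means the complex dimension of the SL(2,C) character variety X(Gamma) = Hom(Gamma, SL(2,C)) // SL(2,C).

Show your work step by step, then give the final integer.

The genus-41 surface group: 2g = 82 generators, one relator prod [a_i, b_i].
A cocycle assigns one sl_2 vector per generator subject to the relator condition d_2(z) = 0: dim of the unconstrained space is 3*2g = 246.
At an irreducible rho, H^2 = coker(d_2) vanishes (Poincare duality: H^2 is dual to H^0 = invariants = 0), so d_2 is surjective onto sl_2 and dim Z^1 = 246 - 3 = 243.
Coboundaries contribute dim B^1 = 3 (injective at irreducible rho).
Hence dim X = 243 - 3 = 240.

240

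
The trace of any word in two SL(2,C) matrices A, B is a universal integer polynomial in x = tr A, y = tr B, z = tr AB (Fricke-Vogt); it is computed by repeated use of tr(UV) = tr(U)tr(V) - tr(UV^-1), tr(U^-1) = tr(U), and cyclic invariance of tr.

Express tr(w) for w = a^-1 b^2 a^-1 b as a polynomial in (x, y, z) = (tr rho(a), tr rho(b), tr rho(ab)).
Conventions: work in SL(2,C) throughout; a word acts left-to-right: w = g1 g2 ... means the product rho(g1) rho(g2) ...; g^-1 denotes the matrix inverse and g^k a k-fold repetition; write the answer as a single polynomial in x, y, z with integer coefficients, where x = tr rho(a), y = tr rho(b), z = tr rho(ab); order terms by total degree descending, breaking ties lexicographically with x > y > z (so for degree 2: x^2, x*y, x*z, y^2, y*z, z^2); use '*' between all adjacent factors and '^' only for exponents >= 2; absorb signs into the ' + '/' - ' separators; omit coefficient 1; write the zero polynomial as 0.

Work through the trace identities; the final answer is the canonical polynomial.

reduce: tr(b^2) = tr(b)*tr(b) - tr(1)  (reduce the b square) = y^2 - 2
reduce: tr(b^3) = tr(b)*tr(b^2) - tr(b)  (reduce the b square) = y^3 - 3*y
tr(b a b) = tr(b)*tr(a b) - tr(a)  (reduce the b square) = y*z - x
tr(b^3 a) = tr(b)*tr(b a b) - tr(b a)  (reduce the b square) = y^2*z - x*y - z
tr(b^2 a^-1 b) = tr(b^3)*tr(a) - tr(b^3 a)  (eliminate a^-1) = x*y^3 - y^2*z - 2*x*y + z
tr(a b a b) = tr(b a)*tr(b a) - tr(1)  (split on b) = z^2 - 2
so tr(a b a) = tr(a)*tr(b a) - tr(b)  (reduce the a square) = x*z - y
tr(b a b^2 a) = tr(b)*tr(a b a b) - tr(a b a)  (reduce the b square) = y*z^2 - x*z - y
tr(b^2 a^-1 b a) = tr(b a b^2)*tr(a) - tr(b a b^2 a)  (eliminate a^-1) = x*y^2*z - x^2*y - y*z^2 + y
tr(a^-1 b^2 a^-1 b) = tr(b^2 a^-1 b)*tr(a) - tr(b^2 a^-1 b a)  (eliminate a^-1) = x^2*y^3 - 2*x*y^2*z - x^2*y + y*z^2 + x*z - y

x^2*y^3 - 2*x*y^2*z - x^2*y + y*z^2 + x*z - y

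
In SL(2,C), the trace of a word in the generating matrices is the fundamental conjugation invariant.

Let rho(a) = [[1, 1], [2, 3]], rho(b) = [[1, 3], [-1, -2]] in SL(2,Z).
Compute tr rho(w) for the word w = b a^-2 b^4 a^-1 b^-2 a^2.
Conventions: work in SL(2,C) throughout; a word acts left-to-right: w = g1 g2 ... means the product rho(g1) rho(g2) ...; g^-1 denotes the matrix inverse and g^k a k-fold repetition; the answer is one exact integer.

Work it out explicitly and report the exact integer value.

rho(b) = [[1, 3], [-1, -2]]
... * rho(a^-1) = [[3, -1], [-2, 1]]  ->  [[-3, 2], [1, -1]]
... * rho(a^-1) = [[3, -1], [-2, 1]]  ->  [[-13, 5], [5, -2]]
... * rho(b) = [[1, 3], [-1, -2]]  ->  [[-18, -49], [7, 19]]
... * rho(b) = [[1, 3], [-1, -2]]  ->  [[31, 44], [-12, -17]]
... * rho(b) = [[1, 3], [-1, -2]]  ->  [[-13, 5], [5, -2]]
... * rho(b) = [[1, 3], [-1, -2]]  ->  [[-18, -49], [7, 19]]
... * rho(a^-1) = [[3, -1], [-2, 1]]  ->  [[44, -31], [-17, 12]]
... * rho(b^-1) = [[-2, -3], [1, 1]]  ->  [[-119, -163], [46, 63]]
... * rho(b^-1) = [[-2, -3], [1, 1]]  ->  [[75, 194], [-29, -75]]
... * rho(a) = [[1, 1], [2, 3]]  ->  [[463, 657], [-179, -254]]
... * rho(a) = [[1, 1], [2, 3]]  ->  [[1777, 2434], [-687, -941]]
tr = 1777 + -941 = 836

836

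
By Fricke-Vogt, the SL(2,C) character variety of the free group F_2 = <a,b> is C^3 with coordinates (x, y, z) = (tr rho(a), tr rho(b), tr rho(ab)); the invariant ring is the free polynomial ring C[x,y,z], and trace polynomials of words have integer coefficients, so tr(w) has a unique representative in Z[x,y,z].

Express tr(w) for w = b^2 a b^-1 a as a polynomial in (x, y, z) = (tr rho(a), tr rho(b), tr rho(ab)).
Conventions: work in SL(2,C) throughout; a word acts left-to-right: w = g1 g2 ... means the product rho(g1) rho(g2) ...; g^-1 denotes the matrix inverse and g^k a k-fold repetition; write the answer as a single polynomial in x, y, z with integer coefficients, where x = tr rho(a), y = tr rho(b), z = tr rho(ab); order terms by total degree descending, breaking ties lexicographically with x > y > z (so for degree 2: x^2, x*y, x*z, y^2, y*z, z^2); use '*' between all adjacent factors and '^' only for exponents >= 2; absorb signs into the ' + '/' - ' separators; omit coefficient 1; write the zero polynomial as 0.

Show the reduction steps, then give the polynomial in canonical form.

x*y^2*z - x^2*y - y^3 - y*z^2 + x*z + 3*y

trace(b^2 a) = trace(b) * trace(a b) - trace(a)  (reduce the b square) = y*z - x
reduce: trace(b^2) = trace(b) * trace(b) - trace(1)  (reduce the b square) = y^2 - 2
trace(a b^2 a) = trace(a) * trace(b^2 a) - trace(b^2)  (reduce the a square) = x*y*z - x^2 - y^2 + 2
so trace(a b a b) = trace(a b) * trace(a b) - trace(1)  (split on a) = z^2 - 2
trace(a b a) = trace(a) * trace(b a) - trace(b)  (reduce the a square) = x*z - y
reduce: trace(a b^2 a b) = trace(b) * trace(a b a b) - trace(a b a)  (reduce the b square) = y*z^2 - x*z - y
trace(b^2 a b^-1 a) = trace(a b^2 a) * trace(b) - trace(a b^2 a b)  (eliminate b^-1) = x*y^2*z - x^2*y - y^3 - y*z^2 + x*z + 3*y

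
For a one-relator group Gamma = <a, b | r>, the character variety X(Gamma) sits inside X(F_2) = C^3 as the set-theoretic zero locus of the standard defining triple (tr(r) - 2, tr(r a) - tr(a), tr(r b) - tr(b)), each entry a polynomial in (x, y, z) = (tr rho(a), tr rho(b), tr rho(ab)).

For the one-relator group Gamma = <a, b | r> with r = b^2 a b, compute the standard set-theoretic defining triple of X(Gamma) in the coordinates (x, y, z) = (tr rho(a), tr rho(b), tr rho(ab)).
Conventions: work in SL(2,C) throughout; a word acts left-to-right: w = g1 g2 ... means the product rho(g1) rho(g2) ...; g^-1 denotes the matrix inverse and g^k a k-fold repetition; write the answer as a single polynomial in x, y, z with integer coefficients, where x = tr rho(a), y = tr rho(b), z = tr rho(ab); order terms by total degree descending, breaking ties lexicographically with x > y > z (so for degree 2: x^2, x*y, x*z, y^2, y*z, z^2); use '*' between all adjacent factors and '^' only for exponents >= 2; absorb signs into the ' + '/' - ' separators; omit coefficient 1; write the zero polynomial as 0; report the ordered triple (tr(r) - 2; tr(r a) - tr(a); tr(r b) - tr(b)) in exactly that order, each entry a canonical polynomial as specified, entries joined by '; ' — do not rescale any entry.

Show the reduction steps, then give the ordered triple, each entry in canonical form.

y^2*z - x*y - z - 2; y*z^2 - x*z - x - y; y^3*z - x*y^2 - 2*y*z + x - y

trace(a b^2) = trace(b)*trace(a b) - trace(a) = y*z - x
trace(b^2 a b) = trace(b)*trace(a b^2) - trace(a b) = y^2*z - x*y - z
trace(a b a b) = trace(a b)*trace(a b) - trace(1)  (split on a) = z^2 - 2
trace(a b a) = trace(a)*trace(b a) - trace(b)  (reduce the a square) = x*z - y
trace(b^2 a b a) = trace(b)*trace(a b a b) - trace(a b a)  (reduce the b square) = y*z^2 - x*z - y
trace(b^2 a b^2) = trace(b)*trace(b a b^2) - trace(b a b)  (reduce the b square) = y^3*z - x*y^2 - 2*y*z + x
assemble the triple (trace(r) - 2; trace(r a) - x; trace(r b) - y)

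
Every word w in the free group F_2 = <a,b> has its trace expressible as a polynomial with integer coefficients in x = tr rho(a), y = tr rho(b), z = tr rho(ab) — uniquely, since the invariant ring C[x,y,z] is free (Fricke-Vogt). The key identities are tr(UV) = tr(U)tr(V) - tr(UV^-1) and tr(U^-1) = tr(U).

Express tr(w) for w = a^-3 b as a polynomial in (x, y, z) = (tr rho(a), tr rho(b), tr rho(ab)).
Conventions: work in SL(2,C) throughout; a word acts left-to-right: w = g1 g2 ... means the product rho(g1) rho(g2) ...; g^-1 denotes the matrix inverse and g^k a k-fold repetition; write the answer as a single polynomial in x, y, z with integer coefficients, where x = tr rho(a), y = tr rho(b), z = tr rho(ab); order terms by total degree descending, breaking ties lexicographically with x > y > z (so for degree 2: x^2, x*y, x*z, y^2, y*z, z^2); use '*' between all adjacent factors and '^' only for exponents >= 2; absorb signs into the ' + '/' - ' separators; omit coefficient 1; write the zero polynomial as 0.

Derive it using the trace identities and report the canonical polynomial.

x^3*y - x^2*z - 2*x*y + z

trace(a^-1 b) = trace(b) * trace(a) - trace(b a)   [inverse elimination on a] = x*y - z
trace(b a^-2) = trace(a^-1 b) * trace(a) - trace(a^-1 b a)   [inverse elimination on a] = x^2*y - x*z - y
trace(a^-3 b) = trace(b a^-2) * trace(a) - trace(b a^-1)   [inverse elimination on a] = x^3*y - x^2*z - 2*x*y + z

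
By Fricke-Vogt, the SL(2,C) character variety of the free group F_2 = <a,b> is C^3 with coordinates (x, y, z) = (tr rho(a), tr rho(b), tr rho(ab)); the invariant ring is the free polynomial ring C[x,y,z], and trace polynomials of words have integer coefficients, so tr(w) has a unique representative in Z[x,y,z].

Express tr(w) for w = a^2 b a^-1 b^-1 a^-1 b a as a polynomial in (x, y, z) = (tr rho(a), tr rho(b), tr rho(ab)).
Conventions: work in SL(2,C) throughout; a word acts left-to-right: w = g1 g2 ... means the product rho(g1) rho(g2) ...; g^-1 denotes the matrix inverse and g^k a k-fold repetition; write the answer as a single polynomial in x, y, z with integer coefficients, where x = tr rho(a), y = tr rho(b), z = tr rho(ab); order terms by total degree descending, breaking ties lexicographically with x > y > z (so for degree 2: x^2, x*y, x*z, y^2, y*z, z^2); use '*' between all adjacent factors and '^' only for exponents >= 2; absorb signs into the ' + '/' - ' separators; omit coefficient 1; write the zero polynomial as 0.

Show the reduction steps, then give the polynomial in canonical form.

trace(b a^2) = trace(a) * trace(b a) - trace(b)  (reduce the a square) = x*z - y
so trace(a^2) = trace(a) * trace(a) - trace(1)  (reduce the a square) = x^2 - 2
reduce: trace(a b^2 a) = trace(b) * trace(a^2 b) - trace(a^2)  (reduce the b square) = x*y*z - x^2 - y^2 + 2
trace(a b^2) = trace(b) * trace(a b) - trace(a)  (reduce the b square) = y*z - x
trace(b a^3 b) = trace(a) * trace(a b^2 a) - trace(a b^2)  (reduce the a square) = x^2*y*z - x^3 - x*y^2 - y*z + 3*x
so trace(a b a b) = trace(a b) * trace(a b) - trace(1)  (split on a) = z^2 - 2
trace(b a b^2 a) = trace(b) * trace(a b a b) - trace(a b a)  (reduce the b square) = y*z^2 - x*z - y
trace(b a b^2) = trace(b) * trace(a b^2) - trace(a b)  (reduce the b square) = y^2*z - x*y - z
trace(b a b^2 a^2) = trace(a) * trace(b a b^2 a) - trace(b a b^2)  (reduce the a square) = x*y*z^2 - x^2*z - y^2*z + z
trace(b a^3 b a b) = trace(a) * trace(b a b^2 a^2) - trace(b a b^2 a)  (reduce the a square) = x^2*y*z^2 - x^3*z - x*y^2*z - y*z^2 + 2*x*z + y
reduce: trace(b a b a b a) = trace(b a) * trace(b a b a) - trace(b^-1 a^-1)  (split on b) = z^3 - 3*z
trace(b a b a b a^2) = trace(a) * trace(b a b a b a) - trace(b a b a b)  (reduce the a square) = x*z^3 - y*z^2 - 2*x*z + y
trace(b a^3 b a b a) = trace(a) * trace(b a b a b a^2) - trace(b a b a b a)  (reduce the a square) = x^2*z^3 - x*y*z^2 - 2*x^2*z - z^3 + x*y + 3*z
so trace(a^-1 b a^3 b a b) = trace(b a^3 b a b) * trace(a) - trace(b a^3 b a b a)  (eliminate a^-1) = x^3*y*z^2 - x^4*z - x^2*y^2*z - x^2*z^3 + 4*x^2*z + z^3 - 3*z
trace(b^-1 a^-1 b a^3 b a) = trace(a^-1 b a^3 b a) * trace(b) - trace(a^-1 b a^3 b a b)  (eliminate b^-1) = -x^3*y*z^2 + x^4*z + 2*x^2*y^2*z + x^2*z^3 - x^3*y - x*y^3 - 4*x^2*z - y^2*z - z^3 + 3*x*y + 3*z
trace(a^2 b a^-1 b^-1 a^-1 b a) = trace(b^-1 a^-1 b a^3 b) * trace(a) - trace(b^-1 a^-1 b a^3 b a)  (eliminate a^-1) = x^3*y*z^2 - x^4*z - 2*x^2*y^2*z - x^2*z^3 + x^3*y + x*y^3 + 5*x^2*z + y^2*z + z^3 - 4*x*y - 3*z

x^3*y*z^2 - x^4*z - 2*x^2*y^2*z - x^2*z^3 + x^3*y + x*y^3 + 5*x^2*z + y^2*z + z^3 - 4*x*y - 3*z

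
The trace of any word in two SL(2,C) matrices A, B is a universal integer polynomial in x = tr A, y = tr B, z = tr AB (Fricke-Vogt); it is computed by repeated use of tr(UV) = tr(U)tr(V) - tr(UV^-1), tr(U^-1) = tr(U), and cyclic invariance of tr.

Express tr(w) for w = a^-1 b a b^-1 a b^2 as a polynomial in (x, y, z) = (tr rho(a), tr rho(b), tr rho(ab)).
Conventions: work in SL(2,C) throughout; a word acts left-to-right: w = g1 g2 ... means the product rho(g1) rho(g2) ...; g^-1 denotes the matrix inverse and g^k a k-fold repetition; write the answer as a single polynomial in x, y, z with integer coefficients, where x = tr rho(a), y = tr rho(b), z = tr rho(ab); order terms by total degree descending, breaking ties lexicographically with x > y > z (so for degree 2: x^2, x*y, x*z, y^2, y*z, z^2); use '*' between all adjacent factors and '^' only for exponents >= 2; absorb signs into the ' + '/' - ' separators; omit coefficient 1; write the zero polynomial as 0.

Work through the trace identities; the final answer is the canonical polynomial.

tr(b^2 a) = tr(b) * tr(a b) - tr(a)   [square of b] = y*z - x
tr(b^2) = tr(b) * tr(b) - tr(1)   [square of b] = y^2 - 2
tr(a^2 b^2) = tr(a) * tr(b^2 a) - tr(b^2)   [square of a] = x*y*z - x^2 - y^2 + 2
tr(a^2 b) = tr(a) * tr(b a) - tr(b)   [square of a] = x*z - y
tr(b a^2 b^2) = tr(b) * tr(a^2 b^2) - tr(a^2 b)   [square of b] = x*y^2*z - x^2*y - y^3 - x*z + 3*y
tr(a b a b) = tr(a b) * tr(a b) - tr(1)   [split at a repeated a] = z^2 - 2
tr(b^2 a b a) = tr(b) * tr(a b a b) - tr(a b a)   [square of b] = y*z^2 - x*z - y
tr(b^2 a b) = tr(b) * tr(b a b) - tr(b a)   [square of b] = y^2*z - x*y - z
tr(b a^2 b^2 a) = tr(a) * tr(b^2 a b a) - tr(b^2 a b)   [square of a] = x*y*z^2 - x^2*z - y^2*z + z
tr(a b^2 a^-1 b a) = tr(b a^2 b^2) * tr(a) - tr(b a^2 b^2 a)   [inverse elimination on a] = x^2*y^2*z - x^3*y - x*y^3 - x*y*z^2 + y^2*z + 3*x*y - z
tr(b a b a b^2) = tr(b) * tr(b a b a b) - tr(b a b a)   [square of b] = y^2*z^2 - x*y*z - y^2 - z^2 + 2
tr(a b a b a b) = tr(a b a b) * tr(a b) - tr(b a)   [split at a repeated a] = z^3 - 3*z
tr(a b a b a) = tr(a) * tr(b a b a) - tr(b a b)   [square of a] = x*z^2 - y*z - x
tr(b a b a b^2 a) = tr(b) * tr(a b a b a b) - tr(a b a b a)   [square of b] = y*z^3 - x*z^2 - 2*y*z + x
tr(a b^2 a^-1 b a b) = tr(b a b a b^2) * tr(a) - tr(b a b a b^2 a)   [inverse elimination on a] = x*y^2*z^2 - x^2*y*z - y*z^3 - x*y^2 + 2*y*z + x
tr(a^-1 b a b^-1 a b^2) = tr(a b^2 a^-1 b a) * tr(b) - tr(a b^2 a^-1 b a b)   [inverse elimination on b] = x^2*y^3*z - x^3*y^2 - x*y^4 - 2*x*y^2*z^2 + x^2*y*z + y^3*z + y*z^3 + 4*x*y^2 - 3*y*z - x

x^2*y^3*z - x^3*y^2 - x*y^4 - 2*x*y^2*z^2 + x^2*y*z + y^3*z + y*z^3 + 4*x*y^2 - 3*y*z - x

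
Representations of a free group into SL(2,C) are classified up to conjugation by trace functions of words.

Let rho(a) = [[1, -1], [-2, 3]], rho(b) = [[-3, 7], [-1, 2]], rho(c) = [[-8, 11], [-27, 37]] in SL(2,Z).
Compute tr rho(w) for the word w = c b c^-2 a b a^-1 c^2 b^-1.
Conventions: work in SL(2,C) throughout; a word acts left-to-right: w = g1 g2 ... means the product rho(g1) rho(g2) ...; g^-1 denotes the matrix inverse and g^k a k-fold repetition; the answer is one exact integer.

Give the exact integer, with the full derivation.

rho(c) = [[-8, 11], [-27, 37]]
... * rho(b) = [[-3, 7], [-1, 2]]  ->  [[13, -34], [44, -115]]
... * rho(c^-1) = [[37, -11], [27, -8]]  ->  [[-437, 129], [-1477, 436]]
... * rho(c^-1) = [[37, -11], [27, -8]]  ->  [[-12686, 3775], [-42877, 12759]]
... * rho(a) = [[1, -1], [-2, 3]]  ->  [[-20236, 24011], [-68395, 81154]]
... * rho(b) = [[-3, 7], [-1, 2]]  ->  [[36697, -93630], [124031, -316457]]
... * rho(a^-1) = [[3, 1], [2, 1]]  ->  [[-77169, -56933], [-260821, -192426]]
... * rho(c) = [[-8, 11], [-27, 37]]  ->  [[2154543, -2955380], [7282070, -9988793]]
... * rho(c) = [[-8, 11], [-27, 37]]  ->  [[62558916, -85649087], [211440851, -289482571]]
... * rho(b^-1) = [[2, -7], [1, -3]]  ->  [[39468745, -180965151], [133399131, -611638244]]
tr = 39468745 + -611638244 = -572169499

-572169499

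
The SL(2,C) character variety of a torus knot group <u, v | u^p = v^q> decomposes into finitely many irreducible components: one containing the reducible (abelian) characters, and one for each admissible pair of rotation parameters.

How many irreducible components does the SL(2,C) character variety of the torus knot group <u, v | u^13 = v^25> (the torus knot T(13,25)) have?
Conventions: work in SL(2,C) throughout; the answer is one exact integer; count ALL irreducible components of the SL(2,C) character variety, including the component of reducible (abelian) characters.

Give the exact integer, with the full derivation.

145

Gamma = < u, v | u^13 = v^25 > (torus knot T(13,25)); the central element u^13 = v^25 acts as +I or -I in any irreducible SL(2,C) representation.
This locks tr(u) to 2*cos(pi*alpha/13), alpha in 1..12, and tr(v) to 2*cos(pi*beta/25), beta in 1..24, on each component of irreducible characters.
Consistency of u^13 = (-1)^alpha I with v^25 = (-1)^beta I forces alpha = beta (mod 2).
count pairs: odd alpha (6 choices) x odd beta (12), plus even alpha (6) x even beta (12): 6*12 + 6*12 = 144.
components with irreducible characters: 144; plus the single component of reducible (abelian) characters: total 145.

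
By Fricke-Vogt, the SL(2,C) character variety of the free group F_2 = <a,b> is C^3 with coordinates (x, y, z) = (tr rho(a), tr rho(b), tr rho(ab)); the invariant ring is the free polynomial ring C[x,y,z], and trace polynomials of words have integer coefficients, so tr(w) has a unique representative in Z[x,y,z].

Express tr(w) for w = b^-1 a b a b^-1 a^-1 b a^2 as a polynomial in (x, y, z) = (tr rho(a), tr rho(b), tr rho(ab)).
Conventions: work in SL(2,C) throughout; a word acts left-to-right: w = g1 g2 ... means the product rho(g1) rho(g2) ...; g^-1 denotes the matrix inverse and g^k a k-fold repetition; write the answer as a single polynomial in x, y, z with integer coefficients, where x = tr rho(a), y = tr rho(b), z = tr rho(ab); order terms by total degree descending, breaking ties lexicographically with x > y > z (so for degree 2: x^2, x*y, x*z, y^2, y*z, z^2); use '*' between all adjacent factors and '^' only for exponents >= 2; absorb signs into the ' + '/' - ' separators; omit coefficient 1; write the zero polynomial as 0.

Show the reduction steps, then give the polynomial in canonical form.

-x^3*y^2*z^2 + x^4*y*z + 2*x^2*y^3*z + 2*x^2*y*z^3 - x^3*y^2 - x^3*z^2 - x*y^4 - 2*x*y^2*z^2 - x*z^4 - 4*x^2*y*z + x^3 + 4*x*y^2 + 4*x*z^2 - 3*x

tr(a^2 b) = tr(a) * tr(b a) - tr(b)   [square of a] = x*z - y
tr(a^2) = tr(a) * tr(a) - tr(1)   [square of a] = x^2 - 2
tr(a b^2 a) = tr(b) * tr(a^2 b) - tr(a^2)   [square of b] = x*y*z - x^2 - y^2 + 2
tr(a b^2) = tr(b) * tr(a b) - tr(a)   [square of b] = y*z - x
tr(a b^2 a^2) = tr(a) * tr(a b^2 a) - tr(a b^2)   [square of a] = x^2*y*z - x^3 - x*y^2 - y*z + 3*x
tr(a b a b) = tr(a b) * tr(a b) - tr(1)   [split at a repeated a] = z^2 - 2
tr(b a b^2 a) = tr(b) * tr(a b a b) - tr(a b a)   [square of b] = y*z^2 - x*z - y
tr(b a b^2) = tr(b) * tr(a b^2) - tr(a b)   [square of b] = y^2*z - x*y - z
tr(a b^2 a^2 b) = tr(a) * tr(b a b^2 a) - tr(b a b^2)   [square of a] = x*y*z^2 - x^2*z - y^2*z + z
tr(b a^2 b^-1 a b) = tr(a b^2 a^2) * tr(b) - tr(a b^2 a^2 b)   [inverse elimination on b] = x^2*y^2*z - x^3*y - x*y^3 - x*y*z^2 + x^2*z + 3*x*y - z
tr(a b a b a) = tr(a) * tr(b a b a) - tr(b a b)   [square of a] = x*z^2 - y*z - x
tr(a^3 b a b) = tr(a) * tr(a b a b a) - tr(a b a b)   [square of a] = x^2*z^2 - x*y*z - x^2 - z^2 + 2
tr(a^2 b a) = tr(a) * tr(b a^2) - tr(b a)   [square of a] = x^2*z - x*y - z
tr(a^3 b a) = tr(a) * tr(a^2 b a) - tr(a^2 b)   [square of a] = x^3*z - x^2*y - 2*x*z + y
tr(b a^3 b a b) = tr(b) * tr(a^3 b a b) - tr(a^3 b a)   [square of b] = x^2*y*z^2 - x^3*z - x*y^2*z - y*z^2 + 2*x*z + y
tr(b a b a b a) = tr(a b a b) * tr(a b) - tr(b a)   [split at a repeated a] = z^3 - 3*z
tr(b a b a b a^2) = tr(a) * tr(b a b a b a) - tr(b a b a b)   [square of a] = x*z^3 - y*z^2 - 2*x*z + y
tr(b a^3 b a b a) = tr(a) * tr(b a b a b a^2) - tr(b a b a b a)   [square of a] = x^2*z^3 - x*y*z^2 - 2*x^2*z - z^3 + x*y + 3*z
tr(a b a b a^-1 b a^2) = tr(b a^3 b a b) * tr(a) - tr(b a^3 b a b a)   [inverse elimination on a] = x^3*y*z^2 - x^4*z - x^2*y^2*z - x^2*z^3 + 4*x^2*z + z^3 - 3*z
tr(b a b a b^2 a) = tr(b) * tr(a b a b a b) - tr(a b a b a)   [square of b] = y*z^3 - x*z^2 - 2*y*z + x
tr(b a b a b^2) = tr(b) * tr(a b a b^2) - tr(a b a b)   [square of b] = y^2*z^2 - x*y*z - y^2 - z^2 + 2
tr(b a^2 b a b a b) = tr(a) * tr(b a b a b^2 a) - tr(b a b a b^2)   [square of a] = x*y*z^3 - x^2*z^2 - y^2*z^2 - x*y*z + x^2 + y^2 + z^2 - 2
tr(b a b a b a b a) = tr(a b) * tr(a b a b a b) - tr(a^-1 b^-1 a^-1 b^-1)   [split at a repeated a] = z^4 - 4*z^2 + 2
tr(b a^2 b a b a b a) = tr(a) * tr(b a b a b a b a) - tr(b a b a b a b)   [square of a] = x*z^4 - y*z^3 - 3*x*z^2 + 2*y*z + x
tr(a b a b a^-1 b a^2 b) = tr(b a^2 b a b a b) * tr(a) - tr(b a^2 b a b a b a)   [inverse elimination on a] = x^2*y*z^3 - x^3*z^2 - x*y^2*z^2 - x*z^4 - x^2*y*z + y*z^3 + x^3 + x*y^2 + 4*x*z^2 - 2*y*z - 3*x
tr(a^-1 b a^2 b^-1 a b a b) = tr(a b a b a^-1 b a^2) * tr(b) - tr(a b a b a^-1 b a^2 b)   [inverse elimination on b] = x^3*y^2*z^2 - x^4*y*z - x^2*y^3*z - 2*x^2*y*z^3 + x^3*z^2 + x*y^2*z^2 + x*z^4 + 5*x^2*y*z - x^3 - x*y^2 - 4*x*z^2 - y*z + 3*x
tr(b^-1 a b a b^-1 a^-1 b a^2) = tr(a^-1 b a^2 b^-1 a b a) * tr(b) - tr(a^-1 b a^2 b^-1 a b a b)   [inverse elimination on b] = -x^3*y^2*z^2 + x^4*y*z + 2*x^2*y^3*z + 2*x^2*y*z^3 - x^3*y^2 - x^3*z^2 - x*y^4 - 2*x*y^2*z^2 - x*z^4 - 4*x^2*y*z + x^3 + 4*x*y^2 + 4*x*z^2 - 3*x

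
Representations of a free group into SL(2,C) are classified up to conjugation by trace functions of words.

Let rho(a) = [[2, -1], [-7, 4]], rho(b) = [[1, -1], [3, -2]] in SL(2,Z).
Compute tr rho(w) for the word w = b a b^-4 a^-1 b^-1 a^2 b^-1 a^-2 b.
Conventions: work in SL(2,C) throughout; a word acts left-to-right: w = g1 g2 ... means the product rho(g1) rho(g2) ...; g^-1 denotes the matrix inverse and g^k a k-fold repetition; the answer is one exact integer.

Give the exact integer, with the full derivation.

23399

rho(b) = [[1, -1], [3, -2]]
... * rho(a) = [[2, -1], [-7, 4]]  ->  [[9, -5], [20, -11]]
... * rho(b^-1) = [[-2, 1], [-3, 1]]  ->  [[-3, 4], [-7, 9]]
... * rho(b^-1) = [[-2, 1], [-3, 1]]  ->  [[-6, 1], [-13, 2]]
... * rho(b^-1) = [[-2, 1], [-3, 1]]  ->  [[9, -5], [20, -11]]
... * rho(b^-1) = [[-2, 1], [-3, 1]]  ->  [[-3, 4], [-7, 9]]
... * rho(a^-1) = [[4, 1], [7, 2]]  ->  [[16, 5], [35, 11]]
... * rho(b^-1) = [[-2, 1], [-3, 1]]  ->  [[-47, 21], [-103, 46]]
... * rho(a) = [[2, -1], [-7, 4]]  ->  [[-241, 131], [-528, 287]]
... * rho(a) = [[2, -1], [-7, 4]]  ->  [[-1399, 765], [-3065, 1676]]
... * rho(b^-1) = [[-2, 1], [-3, 1]]  ->  [[503, -634], [1102, -1389]]
... * rho(a^-1) = [[4, 1], [7, 2]]  ->  [[-2426, -765], [-5315, -1676]]
... * rho(a^-1) = [[4, 1], [7, 2]]  ->  [[-15059, -3956], [-32992, -8667]]
... * rho(b) = [[1, -1], [3, -2]]  ->  [[-26927, 22971], [-58993, 50326]]
tr = -26927 + 50326 = 23399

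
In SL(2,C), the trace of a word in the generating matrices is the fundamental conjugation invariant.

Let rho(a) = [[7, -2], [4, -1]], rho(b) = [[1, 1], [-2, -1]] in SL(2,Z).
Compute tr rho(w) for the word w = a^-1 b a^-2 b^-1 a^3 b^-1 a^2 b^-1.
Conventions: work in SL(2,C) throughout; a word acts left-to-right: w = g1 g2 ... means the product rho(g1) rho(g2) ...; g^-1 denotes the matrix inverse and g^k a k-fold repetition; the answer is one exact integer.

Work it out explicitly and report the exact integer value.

-92897314

rho(a^-1) = [[-1, 2], [-4, 7]]
... * rho(b) = [[1, 1], [-2, -1]]  ->  [[-5, -3], [-18, -11]]
... * rho(a^-1) = [[-1, 2], [-4, 7]]  ->  [[17, -31], [62, -113]]
... * rho(a^-1) = [[-1, 2], [-4, 7]]  ->  [[107, -183], [390, -667]]
... * rho(b^-1) = [[-1, -1], [2, 1]]  ->  [[-473, -290], [-1724, -1057]]
... * rho(a) = [[7, -2], [4, -1]]  ->  [[-4471, 1236], [-16296, 4505]]
... * rho(a) = [[7, -2], [4, -1]]  ->  [[-26353, 7706], [-96052, 28087]]
... * rho(a) = [[7, -2], [4, -1]]  ->  [[-153647, 45000], [-560016, 164017]]
... * rho(b^-1) = [[-1, -1], [2, 1]]  ->  [[243647, 198647], [888050, 724033]]
... * rho(a) = [[7, -2], [4, -1]]  ->  [[2500117, -685941], [9112482, -2500133]]
... * rho(a) = [[7, -2], [4, -1]]  ->  [[14757055, -4314293], [53786842, -15724831]]
... * rho(b^-1) = [[-1, -1], [2, 1]]  ->  [[-23385641, -19071348], [-85236504, -69511673]]
tr = -23385641 + -69511673 = -92897314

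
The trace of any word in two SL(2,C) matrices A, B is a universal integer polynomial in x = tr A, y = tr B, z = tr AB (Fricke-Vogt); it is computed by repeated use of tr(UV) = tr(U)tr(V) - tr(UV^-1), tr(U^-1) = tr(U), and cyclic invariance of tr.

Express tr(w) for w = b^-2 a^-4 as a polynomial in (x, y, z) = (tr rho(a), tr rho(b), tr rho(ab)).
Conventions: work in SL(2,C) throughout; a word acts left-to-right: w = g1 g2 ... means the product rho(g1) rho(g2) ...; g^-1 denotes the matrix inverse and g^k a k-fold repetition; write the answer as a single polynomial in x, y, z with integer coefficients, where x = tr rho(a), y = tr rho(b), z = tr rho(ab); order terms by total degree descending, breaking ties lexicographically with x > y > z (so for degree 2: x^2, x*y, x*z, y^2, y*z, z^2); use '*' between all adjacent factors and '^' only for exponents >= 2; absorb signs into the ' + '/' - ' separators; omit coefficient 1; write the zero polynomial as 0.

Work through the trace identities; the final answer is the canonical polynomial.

x^3*y*z - x^4 - x^2*y^2 - 2*x*y*z + 4*x^2 + y^2 - 2

tr(a^-1) = tr(a) = x
tr(a^-1 b) = tr(b) * tr(a) - tr(b a)   [inverse elimination on a] = x*y - z
tr(b^-1 a^-1) = tr(a^-1) * tr(b) - tr(a^-1 b)   [inverse elimination on b] = z
tr(a^-1 b^-2) = tr(b^-1 a^-1) * tr(b) - tr(b^-1 a^-1 b)   [inverse elimination on b] = y*z - x
tr(b^-2) = tr(b^-1) * tr(b) - tr(1)   [inverse elimination on b] = y^2 - 2
tr(a^-2 b^-2) = tr(a^-1 b^-2) * tr(a) - tr(a^-1 b^-2 a)   [inverse elimination on a] = x*y*z - x^2 - y^2 + 2
tr(a^-3 b^-2) = tr(a^-2 b^-2) * tr(a) - tr(a^-2 b^-2 a)   [inverse elimination on a] = x^2*y*z - x^3 - x*y^2 - y*z + 3*x
tr(b^-2 a^-4) = tr(a^-3 b^-2) * tr(a) - tr(a^-3 b^-2 a)   [inverse elimination on a] = x^3*y*z - x^4 - x^2*y^2 - 2*x*y*z + 4*x^2 + y^2 - 2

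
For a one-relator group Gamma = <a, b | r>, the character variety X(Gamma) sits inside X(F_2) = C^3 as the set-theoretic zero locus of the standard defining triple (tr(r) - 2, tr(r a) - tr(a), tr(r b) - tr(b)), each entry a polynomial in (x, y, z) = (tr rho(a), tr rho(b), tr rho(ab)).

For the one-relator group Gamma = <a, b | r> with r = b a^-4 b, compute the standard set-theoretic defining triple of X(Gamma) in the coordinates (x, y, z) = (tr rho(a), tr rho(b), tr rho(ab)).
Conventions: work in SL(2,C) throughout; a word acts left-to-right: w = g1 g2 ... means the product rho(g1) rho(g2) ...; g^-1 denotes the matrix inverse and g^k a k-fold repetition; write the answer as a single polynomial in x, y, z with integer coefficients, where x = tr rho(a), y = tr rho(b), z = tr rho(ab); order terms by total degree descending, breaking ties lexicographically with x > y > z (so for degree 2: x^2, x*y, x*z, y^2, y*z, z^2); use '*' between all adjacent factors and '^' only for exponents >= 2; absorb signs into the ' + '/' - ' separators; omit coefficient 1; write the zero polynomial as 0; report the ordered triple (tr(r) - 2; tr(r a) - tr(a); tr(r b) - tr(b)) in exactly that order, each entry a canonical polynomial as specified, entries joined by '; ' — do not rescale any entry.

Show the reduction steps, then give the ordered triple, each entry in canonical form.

tr(b^2) = tr(b) tr(b) - tr(1)   [square of b] = y^2 - 2
apply: tr(b^2 a) = tr(b) tr(a b) - tr(a)   [square of b] = y*z - x
apply: tr(a^-1 b^2) = tr(b^2) tr(a) - tr(b^2 a)   [inverse elimination on a] = x*y^2 - y*z - x
tr(b^2 a^-2) = tr(a^-1 b^2) tr(a) - tr(a^-1 b^2 a)   [inverse elimination on a] = x^2*y^2 - x*y*z - x^2 - y^2 + 2
tr(a^-2 b^2 a^-1) = tr(b^2 a^-2) tr(a) - tr(b^2 a^-1)   [inverse elimination on a] = x^3*y^2 - x^2*y*z - x^3 - 2*x*y^2 + y*z + 3*x
apply: tr(b a^-4 b) = tr(a^-2 b^2 a^-1) tr(a) - tr(a^-2 b^2)   [inverse elimination on a] = x^4*y^2 - x^3*y*z - x^4 - 3*x^2*y^2 + 2*x*y*z + 4*x^2 + y^2 - 2
tr(b a b a) = tr(b a) tr(b a) - tr(1)   [split at a repeated b] = z^2 - 2
tr(b a b a^-1) = tr(b a b) tr(a) - tr(b a b a)   [inverse elimination on a] = x*y*z - x^2 - z^2 + 2
apply: tr(a^-2 b a b) = tr(b a b a^-1) tr(a) - tr(b a b)   [inverse elimination on a] = x^2*y*z - x^3 - x*z^2 - y*z + 3*x
tr(b a b a^-3) = tr(a^-2 b a b) tr(a) - tr(a^-2 b a b a)   [inverse elimination on a] = x^3*y*z - x^4 - x^2*z^2 - 2*x*y*z + 4*x^2 + z^2 - 2
tr(b a^-4 b a) = tr(b a b a^-3) tr(a) - tr(b a b a^-2)   [inverse elimination on a] = x^4*y*z - x^5 - x^3*z^2 - 3*x^2*y*z + 5*x^3 + 2*x*z^2 + y*z - 5*x
tr(b^3) = tr(b) tr(b^2) - tr(b)   [square of b] = y^3 - 3*y
apply: tr(b^3 a) = tr(b) tr(b a b) - tr(b a)   [square of b] = y^2*z - x*y - z
tr(a^-1 b^3) = tr(b^3) tr(a) - tr(b^3 a)   [inverse elimination on a] = x*y^3 - y^2*z - 2*x*y + z
use: tr(a^-2 b^3) = tr(a^-1 b^3) tr(a) - tr(a^-1 b^3 a)   [inverse elimination on a] = x^2*y^3 - x*y^2*z - 2*x^2*y - y^3 + x*z + 3*y
tr(a^-2 b^3 a^-1) = tr(a^-2 b^3) tr(a) - tr(a^-2 b^3 a)   [inverse elimination on a] = x^3*y^3 - x^2*y^2*z - 2*x^3*y - 2*x*y^3 + x^2*z + y^2*z + 5*x*y - z
apply: tr(b a^-4 b^2) = tr(a^-2 b^3 a^-1) tr(a) - tr(a^-2 b^3)   [inverse elimination on a] = x^4*y^3 - x^3*y^2*z - 2*x^4*y - 3*x^2*y^3 + x^3*z + 2*x*y^2*z + 7*x^2*y + y^3 - 2*x*z - 3*y
assemble the triple (tr(r) - 2; tr(r a) - x; tr(r b) - y)

x^4*y^2 - x^3*y*z - x^4 - 3*x^2*y^2 + 2*x*y*z + 4*x^2 + y^2 - 4; x^4*y*z - x^5 - x^3*z^2 - 3*x^2*y*z + 5*x^3 + 2*x*z^2 + y*z - 6*x; x^4*y^3 - x^3*y^2*z - 2*x^4*y - 3*x^2*y^3 + x^3*z + 2*x*y^2*z + 7*x^2*y + y^3 - 2*x*z - 4*y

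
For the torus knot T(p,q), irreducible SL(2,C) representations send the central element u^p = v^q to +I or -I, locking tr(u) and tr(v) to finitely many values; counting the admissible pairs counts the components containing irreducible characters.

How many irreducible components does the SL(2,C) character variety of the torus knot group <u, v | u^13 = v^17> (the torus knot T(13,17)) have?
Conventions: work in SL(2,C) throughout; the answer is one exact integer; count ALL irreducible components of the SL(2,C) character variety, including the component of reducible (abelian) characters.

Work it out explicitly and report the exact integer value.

In the torus knot group T(13,17), u^13 = v^17 is central, so an irreducible representation sends it to +I or -I (Schur).
So on each irreducible component the traces are pinned: tr(u) = 2*cos(pi*alpha/13) with 1 <= alpha <= 12, tr(v) = 2*cos(pi*beta/17) with 1 <= beta <= 16.
The two central values (-1)^alpha I and (-1)^beta I must be the same matrix, so alpha and beta share a parity.
Counting: 6 odd alphas x 8 odd betas + 6 even alphas x 8 even betas = 48 + 48 = 96.
components with irreducible characters: 96; plus the single component of reducible (abelian) characters: total 97.

97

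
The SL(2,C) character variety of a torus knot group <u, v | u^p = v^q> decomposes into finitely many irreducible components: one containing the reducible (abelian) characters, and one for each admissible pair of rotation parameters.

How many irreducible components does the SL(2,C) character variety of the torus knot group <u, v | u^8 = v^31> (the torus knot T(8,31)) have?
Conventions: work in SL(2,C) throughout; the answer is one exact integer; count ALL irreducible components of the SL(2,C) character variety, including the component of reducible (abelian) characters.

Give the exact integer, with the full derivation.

Gamma = < u, v | u^8 = v^31 > (torus knot T(8,31)); the central element u^8 = v^31 acts as +I or -I in any irreducible SL(2,C) representation.
This locks tr(u) to 2*cos(pi*alpha/8), alpha in 1..7, and tr(v) to 2*cos(pi*beta/31), beta in 1..30, on each component of irreducible characters.
u^8 = (-1)^alpha I and v^31 = (-1)^beta I must agree, so alpha and beta have equal parity.
count pairs: odd alpha (4 choices) x odd beta (15), plus even alpha (3) x even beta (15): 4*15 + 3*15 = 105.
Total: 105 irreducible-character components + 1 reducible (abelian) component = 106.

106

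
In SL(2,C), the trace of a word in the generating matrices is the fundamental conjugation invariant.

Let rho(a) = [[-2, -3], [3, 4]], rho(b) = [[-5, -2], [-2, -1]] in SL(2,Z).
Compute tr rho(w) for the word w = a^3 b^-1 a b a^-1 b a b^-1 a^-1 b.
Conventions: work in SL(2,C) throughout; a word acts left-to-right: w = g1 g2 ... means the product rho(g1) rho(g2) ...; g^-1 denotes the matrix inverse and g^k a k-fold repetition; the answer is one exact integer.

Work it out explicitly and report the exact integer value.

rho(a) = [[-2, -3], [3, 4]]
... * rho(a) = [[-2, -3], [3, 4]]  ->  [[-5, -6], [6, 7]]
... * rho(a) = [[-2, -3], [3, 4]]  ->  [[-8, -9], [9, 10]]
... * rho(b^-1) = [[-1, 2], [2, -5]]  ->  [[-10, 29], [11, -32]]
... * rho(a) = [[-2, -3], [3, 4]]  ->  [[107, 146], [-118, -161]]
... * rho(b) = [[-5, -2], [-2, -1]]  ->  [[-827, -360], [912, 397]]
... * rho(a^-1) = [[4, 3], [-3, -2]]  ->  [[-2228, -1761], [2457, 1942]]
... * rho(b) = [[-5, -2], [-2, -1]]  ->  [[14662, 6217], [-16169, -6856]]
... * rho(a) = [[-2, -3], [3, 4]]  ->  [[-10673, -19118], [11770, 21083]]
... * rho(b^-1) = [[-1, 2], [2, -5]]  ->  [[-27563, 74244], [30396, -81875]]
... * rho(a^-1) = [[4, 3], [-3, -2]]  ->  [[-332984, -231177], [367209, 254938]]
... * rho(b) = [[-5, -2], [-2, -1]]  ->  [[2127274, 897145], [-2345921, -989356]]
tr = 2127274 + -989356 = 1137918

1137918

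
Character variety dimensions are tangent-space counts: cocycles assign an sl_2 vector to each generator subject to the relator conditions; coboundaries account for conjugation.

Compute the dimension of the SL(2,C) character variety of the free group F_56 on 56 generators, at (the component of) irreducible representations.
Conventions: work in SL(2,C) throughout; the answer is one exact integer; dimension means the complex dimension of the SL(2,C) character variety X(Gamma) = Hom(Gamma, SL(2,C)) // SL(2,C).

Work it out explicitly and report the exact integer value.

165

Here Gamma is free of rank 56 — no relator constrains a cocycle.
So Z^1 = (sl_2)^56 in full: dim Z^1 = 168.
At an irreducible rho the centralizer of the image in sl_2 is 0, so the coboundary map sl_2 -> Z^1 is injective: dim B^1 = 3.
dim H^1 = 168 - 3 = 165, which is dim X.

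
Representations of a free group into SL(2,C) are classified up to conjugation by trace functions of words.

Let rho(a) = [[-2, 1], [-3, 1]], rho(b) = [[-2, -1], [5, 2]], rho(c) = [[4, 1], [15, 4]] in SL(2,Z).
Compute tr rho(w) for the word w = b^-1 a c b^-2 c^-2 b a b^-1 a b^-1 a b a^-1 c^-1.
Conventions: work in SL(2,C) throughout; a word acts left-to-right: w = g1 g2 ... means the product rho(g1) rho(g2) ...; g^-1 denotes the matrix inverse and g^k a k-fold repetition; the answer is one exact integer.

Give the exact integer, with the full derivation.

rho(b^-1) = [[2, 1], [-5, -2]]
... * rho(a) = [[-2, 1], [-3, 1]]  ->  [[-7, 3], [16, -7]]
... * rho(c) = [[4, 1], [15, 4]]  ->  [[17, 5], [-41, -12]]
... * rho(b^-1) = [[2, 1], [-5, -2]]  ->  [[9, 7], [-22, -17]]
... * rho(b^-1) = [[2, 1], [-5, -2]]  ->  [[-17, -5], [41, 12]]
... * rho(c^-1) = [[4, -1], [-15, 4]]  ->  [[7, -3], [-16, 7]]
... * rho(c^-1) = [[4, -1], [-15, 4]]  ->  [[73, -19], [-169, 44]]
... * rho(b) = [[-2, -1], [5, 2]]  ->  [[-241, -111], [558, 257]]
... * rho(a) = [[-2, 1], [-3, 1]]  ->  [[815, -352], [-1887, 815]]
... * rho(b^-1) = [[2, 1], [-5, -2]]  ->  [[3390, 1519], [-7849, -3517]]
... * rho(a) = [[-2, 1], [-3, 1]]  ->  [[-11337, 4909], [26249, -11366]]
... * rho(b^-1) = [[2, 1], [-5, -2]]  ->  [[-47219, -21155], [109328, 48981]]
... * rho(a) = [[-2, 1], [-3, 1]]  ->  [[157903, -68374], [-365599, 158309]]
... * rho(b) = [[-2, -1], [5, 2]]  ->  [[-657676, -294651], [1522743, 682217]]
... * rho(a^-1) = [[1, -1], [3, -2]]  ->  [[-1541629, 1246978], [3569394, -2887177]]
... * rho(c^-1) = [[4, -1], [-15, 4]]  ->  [[-24871186, 6529541], [57585231, -15118102]]
tr = -24871186 + -15118102 = -39989288

-39989288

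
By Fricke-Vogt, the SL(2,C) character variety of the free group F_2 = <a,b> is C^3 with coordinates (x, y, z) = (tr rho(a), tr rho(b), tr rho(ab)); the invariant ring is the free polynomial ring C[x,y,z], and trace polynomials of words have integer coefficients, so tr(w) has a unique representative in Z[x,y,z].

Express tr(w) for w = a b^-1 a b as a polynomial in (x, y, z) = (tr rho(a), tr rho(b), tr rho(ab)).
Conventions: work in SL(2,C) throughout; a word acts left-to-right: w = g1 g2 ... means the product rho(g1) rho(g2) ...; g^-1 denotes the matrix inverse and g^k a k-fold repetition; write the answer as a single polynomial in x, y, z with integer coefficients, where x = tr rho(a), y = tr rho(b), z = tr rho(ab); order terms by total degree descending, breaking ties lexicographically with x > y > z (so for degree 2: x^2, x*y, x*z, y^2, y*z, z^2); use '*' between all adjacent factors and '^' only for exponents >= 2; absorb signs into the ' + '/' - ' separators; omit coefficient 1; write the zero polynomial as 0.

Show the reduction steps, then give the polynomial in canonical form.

x*y*z - y^2 - z^2 + 2

trace(a b a) = trace(a) trace(b a) - trace(b) = x*z - y
trace(a b a b) = trace(b a) trace(b a) - trace(1) = z^2 - 2
trace(a b^-1 a b) = trace(a b a) trace(b) - trace(a b a b) = x*y*z - y^2 - z^2 + 2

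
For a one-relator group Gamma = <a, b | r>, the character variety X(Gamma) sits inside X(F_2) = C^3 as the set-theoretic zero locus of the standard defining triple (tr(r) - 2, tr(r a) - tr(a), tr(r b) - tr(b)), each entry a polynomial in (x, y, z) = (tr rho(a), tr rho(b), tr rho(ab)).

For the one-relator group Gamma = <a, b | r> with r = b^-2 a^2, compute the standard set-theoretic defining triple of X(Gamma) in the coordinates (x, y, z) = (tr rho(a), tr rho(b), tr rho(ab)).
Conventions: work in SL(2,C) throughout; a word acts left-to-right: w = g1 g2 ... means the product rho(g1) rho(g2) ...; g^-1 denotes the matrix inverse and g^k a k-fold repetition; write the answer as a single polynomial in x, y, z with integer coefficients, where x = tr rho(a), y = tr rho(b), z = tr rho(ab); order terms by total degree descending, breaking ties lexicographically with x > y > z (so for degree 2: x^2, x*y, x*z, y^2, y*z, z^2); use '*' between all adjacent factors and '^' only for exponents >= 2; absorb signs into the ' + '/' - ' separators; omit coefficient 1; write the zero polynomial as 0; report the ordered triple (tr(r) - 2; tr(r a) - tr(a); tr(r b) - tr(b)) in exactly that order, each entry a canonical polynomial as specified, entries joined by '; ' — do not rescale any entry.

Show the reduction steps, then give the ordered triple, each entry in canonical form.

x^2*y^2 - x*y*z - x^2 - y^2; x^3*y^2 - x^2*y*z - x^3 - 2*x*y^2 + y*z + 2*x; x^2*y - x*z - 2*y

trace(a^2) = trace(a) trace(a) - trace(1) = x^2 - 2
trace(a^2 b) = trace(a) trace(b a) - trace(b) = x*z - y
trace(b^-1 a^2) = trace(a^2) trace(b) - trace(a^2 b) = x^2*y - x*z - y
trace(b^-2 a^2) = trace(b^-1 a^2) trace(b) - trace(b^-1 a^2 b) = x^2*y^2 - x*y*z - x^2 - y^2 + 2
trace(a^3) = trace(a) trace(a^2) - trace(a)  (reduce the a square) = x^3 - 3*x
trace(a^3 b) = trace(a) trace(a b a) - trace(a b)  (reduce the a square) = x^2*z - x*y - z
trace(b^-1 a^3) = trace(a^3) trace(b) - trace(a^3 b)  (eliminate b^-1) = x^3*y - x^2*z - 2*x*y + z
trace(b^-2 a^3) = trace(b^-1 a^3) trace(b) - trace(b^-1 a^3 b)  (eliminate b^-1) = x^3*y^2 - x^2*y*z - x^3 - 2*x*y^2 + y*z + 3*x
assemble the triple (trace(r) - 2; trace(r a) - x; trace(r b) - y)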